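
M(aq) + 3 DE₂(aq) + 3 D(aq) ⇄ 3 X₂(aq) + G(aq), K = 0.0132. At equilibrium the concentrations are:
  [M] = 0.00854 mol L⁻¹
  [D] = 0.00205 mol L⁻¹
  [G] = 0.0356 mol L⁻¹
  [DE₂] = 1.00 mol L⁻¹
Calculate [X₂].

At equilibrium, K = [X₂]³·[G] / ([M]·[DE₂]³·[D]³) = 0.0132.
([X₂])³·(0.0356) / ((0.00854)·(1.00)³·(0.00205)³) = 0.0132
[X₂]³ = 2.73×10⁻¹¹ ⇒ [X₂] = 3.01×10⁻⁴ mol L⁻¹

[X₂] = 3.01×10⁻⁴ mol L⁻¹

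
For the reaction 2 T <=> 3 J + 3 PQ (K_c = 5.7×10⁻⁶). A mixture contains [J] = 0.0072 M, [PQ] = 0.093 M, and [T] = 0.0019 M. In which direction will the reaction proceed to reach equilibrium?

toward reactants

Q_c = [J]³·[PQ]³ / [T]² = (0.0072)³·(0.093)³ / (0.0019)² = 8.3×10⁻⁵
Q_c = 8.3×10⁻⁵ > K_c = 5.7×10⁻⁶, so the reverse reaction proceeds.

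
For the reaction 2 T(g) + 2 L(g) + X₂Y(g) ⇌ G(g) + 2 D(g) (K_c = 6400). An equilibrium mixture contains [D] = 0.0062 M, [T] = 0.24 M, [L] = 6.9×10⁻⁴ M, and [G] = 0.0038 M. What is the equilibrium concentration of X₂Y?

[X₂Y] = 8.3×10⁻⁴ M

At equilibrium, K_c = [G]·[D]² / ([T]²·[L]²·[X₂Y]) = 6400.
(0.0038)·(0.0062)² / ((0.24)²·(6.9×10⁻⁴)²·([X₂Y])) = 6400
[X₂Y] = 8.32×10⁻⁴ = 8.3×10⁻⁴ M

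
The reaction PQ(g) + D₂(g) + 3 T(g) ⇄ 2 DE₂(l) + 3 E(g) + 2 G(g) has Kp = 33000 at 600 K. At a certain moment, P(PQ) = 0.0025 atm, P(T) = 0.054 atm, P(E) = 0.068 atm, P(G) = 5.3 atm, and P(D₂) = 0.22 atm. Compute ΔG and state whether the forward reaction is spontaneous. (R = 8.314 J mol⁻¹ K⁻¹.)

(DE₂ is a pure liquid — omitted from Qp.)
Qp = P(E)³·P(G)² / (P(PQ)·P(D₂)·P(T)³) = (0.068)³·(5.3)² / ((0.0025)·(0.22)·(0.054)³) = 1.02e5
ΔG = RT ln(Qp/Kp) = (8.314 J mol⁻¹ K⁻¹)(600 K) × ln(1.02e5/33000)
   = (4.988 kJ/mol)(1.128) = 5.63 kJ/mol
ΔG > 0, so the forward reaction is non-spontaneous (proceeds in reverse).

ΔG = 5.63 kJ/mol; the forward reaction is non-spontaneous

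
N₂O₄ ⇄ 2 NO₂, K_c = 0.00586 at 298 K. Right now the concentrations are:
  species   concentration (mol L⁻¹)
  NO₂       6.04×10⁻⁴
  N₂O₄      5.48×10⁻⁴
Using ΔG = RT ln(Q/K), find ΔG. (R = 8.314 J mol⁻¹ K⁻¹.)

ΔG = -5.39 kJ/mol

Q_c = [NO₂]² / [N₂O₄] = (6.04×10⁻⁴)² / (5.48×10⁻⁴) = 6.66×10⁻⁴
ΔG = RT ln(Q_c/K_c) = (8.314 J mol⁻¹ K⁻¹)(298 K) × ln(6.66×10⁻⁴/0.00586)
   = (2.478 kJ/mol)(-2.175) = -5.39 kJ/mol
ΔG < 0, so the forward reaction is spontaneous (proceeds forward).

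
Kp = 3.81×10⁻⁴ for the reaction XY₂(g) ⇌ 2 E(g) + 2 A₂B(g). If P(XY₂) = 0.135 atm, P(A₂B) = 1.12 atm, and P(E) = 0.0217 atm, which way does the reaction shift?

Qp = P(E)²·P(A₂B)² / P(XY₂) = (0.0217)²·(1.12)² / (0.135) = 0.00438
Qp = 0.00438 > Kp = 3.81×10⁻⁴, so the reverse reaction proceeds.

reverse (toward reactants)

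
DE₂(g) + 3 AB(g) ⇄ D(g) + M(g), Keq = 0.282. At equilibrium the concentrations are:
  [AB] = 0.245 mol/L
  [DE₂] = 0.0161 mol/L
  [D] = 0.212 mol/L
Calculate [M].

[M] = 3.15×10⁻⁴ mol/L

At equilibrium, Keq = [D]·[M] / ([DE₂]·[AB]³) = 0.282.
(0.212)·([M]) / ((0.0161)·(0.245)³) = 0.282
[M] = 3.15×10⁻⁴ mol/L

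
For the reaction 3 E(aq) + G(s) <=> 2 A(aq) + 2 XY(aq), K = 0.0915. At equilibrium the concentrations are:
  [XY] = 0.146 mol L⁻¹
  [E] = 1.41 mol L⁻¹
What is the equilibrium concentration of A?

[A] = 3.47 mol L⁻¹

(G is a pure solid — omitted from K.)
At equilibrium, K = [A]²·[XY]² / [E]³ = 0.0915.
([A])²·(0.146)² / (1.41)³ = 0.0915
[A]² = 12.0 ⇒ [A] = 3.47 mol L⁻¹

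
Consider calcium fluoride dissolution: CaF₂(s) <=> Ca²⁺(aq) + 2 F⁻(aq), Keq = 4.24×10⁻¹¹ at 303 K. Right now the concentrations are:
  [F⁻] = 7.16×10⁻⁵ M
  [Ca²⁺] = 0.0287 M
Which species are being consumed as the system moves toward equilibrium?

(CaF₂ is a pure solid — omitted from Q.)
Q = [Ca²⁺]·[F⁻]² = (0.0287)·(7.16×10⁻⁵)² = 1.47×10⁻¹⁰
Q = 1.47×10⁻¹⁰ > Keq = 4.24×10⁻¹¹: net reverse reaction.

Ca²⁺, F⁻ (products)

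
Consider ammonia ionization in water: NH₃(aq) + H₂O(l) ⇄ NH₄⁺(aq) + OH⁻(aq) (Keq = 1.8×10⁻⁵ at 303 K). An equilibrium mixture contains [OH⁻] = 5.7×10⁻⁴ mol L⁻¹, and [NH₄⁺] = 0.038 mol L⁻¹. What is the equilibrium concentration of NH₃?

(H₂O is a pure liquid — omitted from Keq.)
At equilibrium, Keq = [NH₄⁺]·[OH⁻] / [NH₃] = 1.8×10⁻⁵.
(0.038)·(5.7×10⁻⁴) / ([NH₃]) = 1.8×10⁻⁵
[NH₃] = 1.20 = 1.2 mol L⁻¹

[NH₃] = 1.2 mol L⁻¹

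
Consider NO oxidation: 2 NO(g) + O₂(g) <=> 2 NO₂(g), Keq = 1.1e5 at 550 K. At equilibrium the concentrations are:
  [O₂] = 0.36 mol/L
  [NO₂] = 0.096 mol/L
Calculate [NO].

At equilibrium, Keq = [NO₂]² / ([NO]²·[O₂]) = 1.1e5.
(0.096)² / (([NO])²·(0.36)) = 1.1e5
[NO]² = 2.33e-7 ⇒ [NO] = 4.8e-4 mol/L

[NO] = 4.8e-4 mol/L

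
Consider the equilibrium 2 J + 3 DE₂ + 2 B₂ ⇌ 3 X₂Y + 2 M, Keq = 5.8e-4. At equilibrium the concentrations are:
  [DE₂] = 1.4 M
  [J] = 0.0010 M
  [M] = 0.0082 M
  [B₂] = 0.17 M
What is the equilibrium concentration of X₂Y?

At equilibrium, Keq = [X₂Y]³·[M]² / ([J]²·[DE₂]³·[B₂]²) = 5.8e-4.
([X₂Y])³·(0.0082)² / ((0.0010)²·(1.4)³·(0.17)²) = 5.8e-4
[X₂Y]³ = 6.84e-7 ⇒ [X₂Y] = 0.0088 M

[X₂Y] = 0.0088 M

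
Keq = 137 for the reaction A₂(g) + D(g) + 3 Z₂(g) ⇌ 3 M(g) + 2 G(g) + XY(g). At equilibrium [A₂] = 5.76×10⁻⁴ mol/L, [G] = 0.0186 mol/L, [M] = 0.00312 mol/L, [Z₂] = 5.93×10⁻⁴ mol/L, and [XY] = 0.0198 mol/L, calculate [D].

At equilibrium, Keq = [M]³·[G]²·[XY] / ([A₂]·[D]·[Z₂]³) = 137.
(0.00312)³·(0.0186)²·(0.0198) / ((5.76×10⁻⁴)·([D])·(5.93×10⁻⁴)³) = 137
[D] = 0.0126 mol/L

[D] = 0.0126 mol/L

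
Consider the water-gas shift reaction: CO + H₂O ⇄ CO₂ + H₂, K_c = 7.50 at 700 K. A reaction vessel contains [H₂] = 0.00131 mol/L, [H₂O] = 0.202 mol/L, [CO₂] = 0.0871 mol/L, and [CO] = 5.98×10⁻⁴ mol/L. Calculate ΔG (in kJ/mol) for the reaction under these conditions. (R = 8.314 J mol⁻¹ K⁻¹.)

ΔG = -12.1 kJ/mol

Q_c = [CO₂]·[H₂] / ([CO]·[H₂O]) = (0.0871)·(0.00131) / ((5.98×10⁻⁴)·(0.202)) = 0.945
ΔG = RT ln(Q_c/K_c) = (8.314 J mol⁻¹ K⁻¹)(700 K) × ln(0.945/7.50)
   = (5.820 kJ/mol)(-2.071) = -12.1 kJ/mol
ΔG < 0, so the forward reaction is spontaneous (proceeds forward).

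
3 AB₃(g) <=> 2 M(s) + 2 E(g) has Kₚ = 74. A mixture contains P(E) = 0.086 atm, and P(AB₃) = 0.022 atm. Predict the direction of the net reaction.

(M is a pure solid — omitted from Qₚ.)
Qₚ = P(E)² / P(AB₃)³ = (0.086)² / (0.022)³ = 690
Qₚ = 690 > Kₚ = 74, so the reverse reaction proceeds.

in the reverse direction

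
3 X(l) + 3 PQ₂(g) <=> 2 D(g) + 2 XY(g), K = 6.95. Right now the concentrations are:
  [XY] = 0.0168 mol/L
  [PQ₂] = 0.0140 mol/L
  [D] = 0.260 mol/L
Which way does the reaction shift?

(X is a pure liquid — omitted from Q.)
Q = [D]²·[XY]² / [PQ₂]³ = (0.260)²·(0.0168)² / (0.0140)³ = 6.95
Q = 6.95 = K, so the system is already at equilibrium.

neither direction; the system is at equilibrium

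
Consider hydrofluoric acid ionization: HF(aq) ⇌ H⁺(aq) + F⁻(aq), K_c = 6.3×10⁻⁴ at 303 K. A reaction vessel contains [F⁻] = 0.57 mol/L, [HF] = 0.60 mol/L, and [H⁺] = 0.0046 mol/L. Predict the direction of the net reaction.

toward reactants

Q_c = [H⁺]·[F⁻] / [HF] = (0.0046)·(0.57) / (0.60) = 0.0044
Q_c = 0.0044 > K_c = 6.3×10⁻⁴, so the reverse reaction proceeds.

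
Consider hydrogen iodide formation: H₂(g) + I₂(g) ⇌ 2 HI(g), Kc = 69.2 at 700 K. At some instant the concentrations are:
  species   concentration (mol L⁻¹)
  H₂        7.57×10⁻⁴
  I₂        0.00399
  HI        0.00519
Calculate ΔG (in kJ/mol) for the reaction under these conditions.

ΔG = -11.9 kJ/mol

Qc = [HI]² / ([H₂]·[I₂]) = (0.00519)² / ((7.57×10⁻⁴)·(0.00399)) = 8.92
ΔG = RT ln(Qc/Kc) = (8.314 J mol⁻¹ K⁻¹)(700 K) × ln(8.92/69.2)
   = (5.820 kJ/mol)(-2.049) = -11.9 kJ/mol
ΔG < 0, so the forward reaction is spontaneous (proceeds forward).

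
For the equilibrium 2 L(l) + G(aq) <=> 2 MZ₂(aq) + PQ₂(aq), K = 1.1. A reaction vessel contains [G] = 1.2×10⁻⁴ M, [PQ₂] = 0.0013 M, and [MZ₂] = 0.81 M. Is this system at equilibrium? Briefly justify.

no; Q > K, reaction proceeds in reverse

(L is a pure liquid — omitted from Q.)
Q = [MZ₂]²·[PQ₂] / [G] = (0.81)²·(0.0013) / (1.2×10⁻⁴) = 7.1
Q = 7.1 > K = 1.1: net reverse reaction.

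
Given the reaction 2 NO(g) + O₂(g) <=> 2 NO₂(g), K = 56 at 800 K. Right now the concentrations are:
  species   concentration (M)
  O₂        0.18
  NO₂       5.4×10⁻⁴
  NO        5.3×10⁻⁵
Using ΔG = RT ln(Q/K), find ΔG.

Q = [NO₂]² / ([NO]²·[O₂]) = (5.4×10⁻⁴)² / ((5.3×10⁻⁵)²·(0.18)) = 577
ΔG = RT ln(Q/K) = (8.314 J mol⁻¹ K⁻¹)(800 K) × ln(577/56)
   = (6.651 kJ/mol)(2.332) = 15.5 kJ/mol
ΔG > 0, so the forward reaction is non-spontaneous (proceeds in reverse).

ΔG = 15.5 kJ/mol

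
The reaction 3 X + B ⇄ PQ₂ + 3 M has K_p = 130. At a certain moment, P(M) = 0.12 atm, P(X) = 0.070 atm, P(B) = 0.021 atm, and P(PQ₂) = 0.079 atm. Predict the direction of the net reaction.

Q_p = P(PQ₂)·P(M)³ / (P(X)³·P(B)) = (0.079)·(0.12)³ / ((0.070)³·(0.021)) = 19
Q_p = 19 < K_p = 130, so the forward reaction proceeds.

forward (toward products)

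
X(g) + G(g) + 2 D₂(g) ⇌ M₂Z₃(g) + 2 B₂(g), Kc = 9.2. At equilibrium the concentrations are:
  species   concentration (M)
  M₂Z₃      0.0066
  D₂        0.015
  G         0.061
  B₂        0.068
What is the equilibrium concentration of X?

At equilibrium, Kc = [M₂Z₃]·[B₂]² / ([X]·[G]·[D₂]²) = 9.2.
(0.0066)·(0.068)² / (([X])·(0.061)·(0.015)²) = 9.2
[X] = 0.242 = 0.24 M

[X] = 0.24 M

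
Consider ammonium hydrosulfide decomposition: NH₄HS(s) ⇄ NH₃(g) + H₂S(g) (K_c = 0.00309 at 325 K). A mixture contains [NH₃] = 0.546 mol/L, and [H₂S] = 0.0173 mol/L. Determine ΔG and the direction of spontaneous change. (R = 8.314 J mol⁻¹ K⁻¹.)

ΔG = 3.02 kJ/mol; the forward reaction is non-spontaneous

(NH₄HS is a pure solid — omitted from Q_c.)
Q_c = [NH₃]·[H₂S] = (0.546)·(0.0173) = 0.00945
ΔG = RT ln(Q_c/K_c) = (8.314 J mol⁻¹ K⁻¹)(325 K) × ln(0.00945/0.00309)
   = (2.702 kJ/mol)(1.118) = 3.02 kJ/mol
ΔG > 0, so the forward reaction is non-spontaneous (proceeds in reverse).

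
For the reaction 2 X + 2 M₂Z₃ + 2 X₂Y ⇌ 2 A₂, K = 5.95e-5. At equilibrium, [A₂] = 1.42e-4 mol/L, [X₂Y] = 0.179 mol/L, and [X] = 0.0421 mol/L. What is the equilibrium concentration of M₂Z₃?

[M₂Z₃] = 2.44 mol/L

At equilibrium, K = [A₂]² / ([X]²·[M₂Z₃]²·[X₂Y]²) = 5.95e-5.
(1.42e-4)² / ((0.0421)²·([M₂Z₃])²·(0.179)²) = 5.95e-5
[M₂Z₃]² = 5.97 ⇒ [M₂Z₃] = 2.44 mol/L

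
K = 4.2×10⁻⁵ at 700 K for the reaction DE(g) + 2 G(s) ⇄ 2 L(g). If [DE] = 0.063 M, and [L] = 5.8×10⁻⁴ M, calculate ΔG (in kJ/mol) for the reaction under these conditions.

ΔG = -12.0 kJ/mol

(G is a pure solid — omitted from Q.)
Q = [L]² / [DE] = (5.8×10⁻⁴)² / (0.063) = 5.34×10⁻⁶
ΔG = RT ln(Q/K) = (8.314 J mol⁻¹ K⁻¹)(700 K) × ln(5.34×10⁻⁶/4.2×10⁻⁵)
   = (5.820 kJ/mol)(-2.062) = -12.0 kJ/mol
ΔG < 0, so the forward reaction is spontaneous (proceeds forward).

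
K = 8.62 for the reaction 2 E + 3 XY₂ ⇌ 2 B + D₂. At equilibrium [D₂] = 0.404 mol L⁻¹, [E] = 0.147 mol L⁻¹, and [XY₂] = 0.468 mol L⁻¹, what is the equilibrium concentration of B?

[B] = 0.217 mol L⁻¹

At equilibrium, K = [B]²·[D₂] / ([E]²·[XY₂]³) = 8.62.
([B])²·(0.404) / ((0.147)²·(0.468)³) = 8.62
[B]² = 0.0473 ⇒ [B] = 0.217 mol L⁻¹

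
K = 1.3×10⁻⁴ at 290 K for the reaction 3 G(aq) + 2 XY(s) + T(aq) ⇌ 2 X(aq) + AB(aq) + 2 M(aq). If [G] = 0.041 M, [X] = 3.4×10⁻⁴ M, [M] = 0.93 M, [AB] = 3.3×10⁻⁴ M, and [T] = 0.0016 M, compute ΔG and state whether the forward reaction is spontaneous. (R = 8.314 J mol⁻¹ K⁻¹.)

(XY is a pure solid — omitted from Q.)
Q = [X]²·[AB]·[M]² / ([G]³·[T]) = (3.4×10⁻⁴)²·(3.3×10⁻⁴)·(0.93)² / ((0.041)³·(0.0016)) = 2.99×10⁻⁴
ΔG = RT ln(Q/K) = (8.314 J mol⁻¹ K⁻¹)(290 K) × ln(2.99×10⁻⁴/1.3×10⁻⁴)
   = (2.411 kJ/mol)(0.8329) = 2.01 kJ/mol
ΔG > 0, so the forward reaction is non-spontaneous (proceeds in reverse).

ΔG = 2.01 kJ/mol; the forward reaction is non-spontaneous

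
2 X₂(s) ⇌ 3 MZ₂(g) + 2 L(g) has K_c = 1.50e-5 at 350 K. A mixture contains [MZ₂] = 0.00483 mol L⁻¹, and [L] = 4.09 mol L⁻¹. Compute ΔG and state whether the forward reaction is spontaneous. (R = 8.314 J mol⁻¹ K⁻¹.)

(X₂ is a pure solid — omitted from Q_c.)
Q_c = [MZ₂]³·[L]² = (0.00483)³·(4.09)² = 1.88e-6
ΔG = RT ln(Q_c/K_c) = (8.314 J mol⁻¹ K⁻¹)(350 K) × ln(1.88e-6/1.50e-5)
   = (2.910 kJ/mol)(-2.077) = -6.04 kJ/mol
ΔG < 0, so the forward reaction is spontaneous (proceeds forward).

ΔG = -6.04 kJ/mol; the forward reaction is spontaneous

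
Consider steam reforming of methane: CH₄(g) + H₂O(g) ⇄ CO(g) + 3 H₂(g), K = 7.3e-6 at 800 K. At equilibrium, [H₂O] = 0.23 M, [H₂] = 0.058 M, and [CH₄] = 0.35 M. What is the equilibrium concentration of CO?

At equilibrium, K = [CO]·[H₂]³ / ([CH₄]·[H₂O]) = 7.3e-6.
([CO])·(0.058)³ / ((0.35)·(0.23)) = 7.3e-6
[CO] = 0.00301 = 0.0030 M

[CO] = 0.0030 M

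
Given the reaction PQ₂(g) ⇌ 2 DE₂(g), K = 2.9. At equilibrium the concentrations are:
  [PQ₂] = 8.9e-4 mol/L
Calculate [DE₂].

[DE₂] = 0.051 mol/L

At equilibrium, K = [DE₂]² / [PQ₂] = 2.9.
([DE₂])² / (8.9e-4) = 2.9
[DE₂]² = 0.00258 ⇒ [DE₂] = 0.051 mol/L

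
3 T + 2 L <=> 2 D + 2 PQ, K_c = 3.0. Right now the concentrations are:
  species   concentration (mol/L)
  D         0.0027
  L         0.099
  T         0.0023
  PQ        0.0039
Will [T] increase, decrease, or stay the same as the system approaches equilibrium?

Q_c = [D]²·[PQ]² / ([T]³·[L]²) = (0.0027)²·(0.0039)² / ((0.0023)³·(0.099)²) = 0.93
Q_c = 0.93 < K_c = 3.0: net forward reaction.
T is a reactant, so it decreases.

decrease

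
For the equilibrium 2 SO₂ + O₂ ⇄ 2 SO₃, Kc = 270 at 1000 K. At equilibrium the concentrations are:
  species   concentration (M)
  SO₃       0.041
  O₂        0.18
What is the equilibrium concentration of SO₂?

At equilibrium, Kc = [SO₃]² / ([SO₂]²·[O₂]) = 270.
(0.041)² / (([SO₂])²·(0.18)) = 270
[SO₂]² = 3.46×10⁻⁵ ⇒ [SO₂] = 0.0059 M

[SO₂] = 0.0059 M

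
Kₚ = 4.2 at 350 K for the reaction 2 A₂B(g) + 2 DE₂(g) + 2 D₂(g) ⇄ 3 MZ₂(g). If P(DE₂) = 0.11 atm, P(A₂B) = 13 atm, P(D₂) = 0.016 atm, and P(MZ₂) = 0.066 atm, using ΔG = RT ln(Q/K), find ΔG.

ΔG = -5.92 kJ/mol

Qₚ = P(MZ₂)³ / (P(A₂B)²·P(DE₂)²·P(D₂)²) = (0.066)³ / ((13)²·(0.11)²·(0.016)²) = 0.549
ΔG = RT ln(Qₚ/Kₚ) = (8.314 J mol⁻¹ K⁻¹)(350 K) × ln(0.549/4.2)
   = (2.910 kJ/mol)(-2.035) = -5.92 kJ/mol
ΔG < 0, so the forward reaction is spontaneous (proceeds forward).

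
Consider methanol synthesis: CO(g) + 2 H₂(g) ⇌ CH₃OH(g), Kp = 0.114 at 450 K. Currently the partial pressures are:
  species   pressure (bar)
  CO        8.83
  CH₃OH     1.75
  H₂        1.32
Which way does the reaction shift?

Qp = P(CH₃OH) / (P(CO)·P(H₂)²) = (1.75) / ((8.83)·(1.32)²) = 0.114
Qp = 0.114 = Kp, so the system is already at equilibrium.

no net change (already at equilibrium)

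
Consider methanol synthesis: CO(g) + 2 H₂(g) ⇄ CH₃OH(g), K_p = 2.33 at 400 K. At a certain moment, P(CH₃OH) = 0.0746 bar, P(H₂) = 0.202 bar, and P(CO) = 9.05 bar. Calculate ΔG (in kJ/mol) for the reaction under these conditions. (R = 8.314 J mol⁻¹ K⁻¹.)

ΔG = -8.13 kJ/mol

Q_p = P(CH₃OH) / (P(CO)·P(H₂)²) = (0.0746) / ((9.05)·(0.202)²) = 0.202
ΔG = RT ln(Q_p/K_p) = (8.314 J mol⁻¹ K⁻¹)(400 K) × ln(0.202/2.33)
   = (3.326 kJ/mol)(-2.445) = -8.13 kJ/mol
ΔG < 0, so the forward reaction is spontaneous (proceeds forward).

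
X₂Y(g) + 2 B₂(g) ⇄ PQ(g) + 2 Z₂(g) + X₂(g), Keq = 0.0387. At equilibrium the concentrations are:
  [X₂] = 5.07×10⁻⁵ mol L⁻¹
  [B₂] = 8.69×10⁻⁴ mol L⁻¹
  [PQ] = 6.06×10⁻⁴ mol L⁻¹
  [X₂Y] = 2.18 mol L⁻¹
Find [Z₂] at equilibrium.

At equilibrium, Keq = [PQ]·[Z₂]²·[X₂] / ([X₂Y]·[B₂]²) = 0.0387.
(6.06×10⁻⁴)·([Z₂])²·(5.07×10⁻⁵) / ((2.18)·(8.69×10⁻⁴)²) = 0.0387
[Z₂]² = 2.07 ⇒ [Z₂] = 1.44 mol L⁻¹

[Z₂] = 1.44 mol L⁻¹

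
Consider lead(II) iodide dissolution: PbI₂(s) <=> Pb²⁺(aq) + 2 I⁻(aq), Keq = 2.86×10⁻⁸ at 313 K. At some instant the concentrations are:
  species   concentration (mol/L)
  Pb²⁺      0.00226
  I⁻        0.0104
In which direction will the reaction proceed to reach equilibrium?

to the left

(PbI₂ is a pure solid — omitted from Q.)
Q = [Pb²⁺]·[I⁻]² = (0.00226)·(0.0104)² = 2.44×10⁻⁷
Q = 2.44×10⁻⁷ > Keq = 2.86×10⁻⁸, so the reverse reaction proceeds.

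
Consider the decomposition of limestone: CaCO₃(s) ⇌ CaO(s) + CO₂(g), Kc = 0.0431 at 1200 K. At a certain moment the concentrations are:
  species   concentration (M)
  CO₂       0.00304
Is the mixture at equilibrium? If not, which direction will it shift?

no; Q < K, reaction proceeds forward

(CaCO₃, CaO are pure solids — omitted from Qc.)
Qc = [CO₂] = 0.00304
Qc = 0.00304 < Kc = 0.0431: net forward reaction.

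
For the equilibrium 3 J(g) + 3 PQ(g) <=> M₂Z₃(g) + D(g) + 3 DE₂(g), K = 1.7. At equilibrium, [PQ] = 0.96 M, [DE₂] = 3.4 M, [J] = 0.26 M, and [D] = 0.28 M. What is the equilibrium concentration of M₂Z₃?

At equilibrium, K = [M₂Z₃]·[D]·[DE₂]³ / ([J]³·[PQ]³) = 1.7.
([M₂Z₃])·(0.28)·(3.4)³ / ((0.26)³·(0.96)³) = 1.7
[M₂Z₃] = 0.00240 = 0.0024 M

[M₂Z₃] = 0.0024 M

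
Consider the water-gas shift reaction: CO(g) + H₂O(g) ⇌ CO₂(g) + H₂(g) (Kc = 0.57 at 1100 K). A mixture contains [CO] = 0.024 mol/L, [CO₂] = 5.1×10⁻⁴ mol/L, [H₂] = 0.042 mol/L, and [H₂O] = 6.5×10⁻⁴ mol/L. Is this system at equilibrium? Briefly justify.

no; Q > K, reaction proceeds in reverse

Qc = [CO₂]·[H₂] / ([CO]·[H₂O]) = (5.1×10⁻⁴)·(0.042) / ((0.024)·(6.5×10⁻⁴)) = 1.4
Qc = 1.4 > Kc = 0.57: net reverse reaction.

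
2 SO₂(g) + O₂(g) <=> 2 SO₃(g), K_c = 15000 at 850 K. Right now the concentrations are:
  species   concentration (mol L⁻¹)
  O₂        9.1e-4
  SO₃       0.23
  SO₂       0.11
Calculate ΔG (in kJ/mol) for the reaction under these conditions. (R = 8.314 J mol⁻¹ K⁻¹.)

Q_c = [SO₃]² / ([SO₂]²·[O₂]) = (0.23)² / ((0.11)²·(9.1e-4)) = 4800
ΔG = RT ln(Q_c/K_c) = (8.314 J mol⁻¹ K⁻¹)(850 K) × ln(4800/15000)
   = (7.067 kJ/mol)(-1.139) = -8.05 kJ/mol
ΔG < 0, so the forward reaction is spontaneous (proceeds forward).

ΔG = -8.05 kJ/mol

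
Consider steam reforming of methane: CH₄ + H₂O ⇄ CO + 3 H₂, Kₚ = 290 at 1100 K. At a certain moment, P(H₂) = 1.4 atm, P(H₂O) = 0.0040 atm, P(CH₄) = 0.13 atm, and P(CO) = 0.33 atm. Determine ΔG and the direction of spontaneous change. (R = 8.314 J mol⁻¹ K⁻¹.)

Qₚ = P(CO)·P(H₂)³ / (P(CH₄)·P(H₂O)) = (0.33)·(1.4)³ / ((0.13)·(0.0040)) = 1740
ΔG = RT ln(Qₚ/Kₚ) = (8.314 J mol⁻¹ K⁻¹)(1100 K) × ln(1740/290)
   = (9.145 kJ/mol)(1.792) = 16.4 kJ/mol
ΔG > 0, so the forward reaction is non-spontaneous (proceeds in reverse).

ΔG = 16.4 kJ/mol; the forward reaction is non-spontaneous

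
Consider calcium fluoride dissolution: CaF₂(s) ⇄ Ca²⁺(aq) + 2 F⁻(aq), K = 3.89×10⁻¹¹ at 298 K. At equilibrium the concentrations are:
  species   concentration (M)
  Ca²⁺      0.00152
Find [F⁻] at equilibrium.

[F⁻] = 1.60×10⁻⁴ M

(CaF₂ is a pure solid — omitted from K.)
At equilibrium, K = [Ca²⁺]·[F⁻]² = 3.89×10⁻¹¹.
(0.00152)·([F⁻])² = 3.89×10⁻¹¹
[F⁻]² = 2.56×10⁻⁸ ⇒ [F⁻] = 1.60×10⁻⁴ M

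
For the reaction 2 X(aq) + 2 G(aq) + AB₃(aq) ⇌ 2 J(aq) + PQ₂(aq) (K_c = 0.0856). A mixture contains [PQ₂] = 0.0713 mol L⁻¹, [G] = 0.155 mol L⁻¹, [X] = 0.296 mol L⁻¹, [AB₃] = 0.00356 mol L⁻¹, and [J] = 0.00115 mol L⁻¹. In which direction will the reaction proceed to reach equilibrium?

toward products

Q_c = [J]²·[PQ₂] / ([X]²·[G]²·[AB₃]) = (0.00115)²·(0.0713) / ((0.296)²·(0.155)²·(0.00356)) = 0.0126
Q_c = 0.0126 < K_c = 0.0856, so the forward reaction proceeds.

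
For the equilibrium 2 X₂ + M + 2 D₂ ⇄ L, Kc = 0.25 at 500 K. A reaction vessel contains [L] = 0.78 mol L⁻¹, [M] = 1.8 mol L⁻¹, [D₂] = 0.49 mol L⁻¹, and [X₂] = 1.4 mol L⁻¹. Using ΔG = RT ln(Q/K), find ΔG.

ΔG = 5.42 kJ/mol

Qc = [L] / ([X₂]²·[M]·[D₂]²) = (0.78) / ((1.4)²·(1.8)·(0.49)²) = 0.921
ΔG = RT ln(Qc/Kc) = (8.314 J mol⁻¹ K⁻¹)(500 K) × ln(0.921/0.25)
   = (4.157 kJ/mol)(1.304) = 5.42 kJ/mol
ΔG > 0, so the forward reaction is non-spontaneous (proceeds in reverse).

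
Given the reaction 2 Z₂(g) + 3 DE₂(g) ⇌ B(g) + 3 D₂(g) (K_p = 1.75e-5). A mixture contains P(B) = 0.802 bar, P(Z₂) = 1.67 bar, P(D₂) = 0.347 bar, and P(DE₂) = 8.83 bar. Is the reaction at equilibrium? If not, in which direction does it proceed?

no net change (already at equilibrium)

Q_p = P(B)·P(D₂)³ / (P(Z₂)²·P(DE₂)³) = (0.802)·(0.347)³ / ((1.67)²·(8.83)³) = 1.75e-5
Q_p = 1.75e-5 = K_p, so the system is already at equilibrium.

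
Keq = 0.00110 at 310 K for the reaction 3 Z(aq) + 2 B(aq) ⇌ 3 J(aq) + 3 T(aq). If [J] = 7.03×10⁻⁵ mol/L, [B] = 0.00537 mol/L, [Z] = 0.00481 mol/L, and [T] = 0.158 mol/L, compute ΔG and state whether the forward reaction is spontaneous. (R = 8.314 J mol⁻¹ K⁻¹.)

Q = [J]³·[T]³ / ([Z]³·[B]²) = (7.03×10⁻⁵)³·(0.158)³ / ((0.00481)³·(0.00537)²) = 4.27×10⁻⁴
ΔG = RT ln(Q/Keq) = (8.314 J mol⁻¹ K⁻¹)(310 K) × ln(4.27×10⁻⁴/0.00110)
   = (2.577 kJ/mol)(-0.9463) = -2.44 kJ/mol
ΔG < 0, so the forward reaction is spontaneous (proceeds forward).

ΔG = -2.44 kJ/mol; the forward reaction is spontaneous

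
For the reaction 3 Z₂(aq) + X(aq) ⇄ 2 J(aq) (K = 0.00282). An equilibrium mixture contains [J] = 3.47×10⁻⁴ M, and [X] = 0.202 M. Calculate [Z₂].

[Z₂] = 0.0596 M

At equilibrium, K = [J]² / ([Z₂]³·[X]) = 0.00282.
(3.47×10⁻⁴)² / (([Z₂])³·(0.202)) = 0.00282
[Z₂]³ = 2.11×10⁻⁴ ⇒ [Z₂] = 0.0596 M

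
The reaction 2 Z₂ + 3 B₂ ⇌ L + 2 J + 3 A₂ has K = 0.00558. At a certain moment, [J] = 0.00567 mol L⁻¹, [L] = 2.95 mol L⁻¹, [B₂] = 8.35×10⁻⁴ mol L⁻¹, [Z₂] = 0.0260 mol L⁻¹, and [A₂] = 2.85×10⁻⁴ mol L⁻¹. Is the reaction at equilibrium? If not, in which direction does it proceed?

no net change (already at equilibrium)

Q = [L]·[J]²·[A₂]³ / ([Z₂]²·[B₂]³) = (2.95)·(0.00567)²·(2.85×10⁻⁴)³ / ((0.0260)²·(8.35×10⁻⁴)³) = 0.00558
Q = 0.00558 = K, so the system is already at equilibrium.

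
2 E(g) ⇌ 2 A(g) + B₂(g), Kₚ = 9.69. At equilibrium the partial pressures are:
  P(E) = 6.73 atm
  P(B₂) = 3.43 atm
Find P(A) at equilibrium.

P(A) = 11.3 atm

At equilibrium, Kₚ = P(A)²·P(B₂) / P(E)² = 9.69.
(P(A))²·(3.43) / (6.73)² = 9.69
P(A)² = 128 ⇒ P(A) = 11.3 atm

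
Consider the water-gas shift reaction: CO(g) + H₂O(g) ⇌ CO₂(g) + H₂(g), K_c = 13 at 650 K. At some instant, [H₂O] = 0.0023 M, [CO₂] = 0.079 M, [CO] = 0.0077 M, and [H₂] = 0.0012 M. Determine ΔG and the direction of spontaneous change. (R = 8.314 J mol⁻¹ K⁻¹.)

Q_c = [CO₂]·[H₂] / ([CO]·[H₂O]) = (0.079)·(0.0012) / ((0.0077)·(0.0023)) = 5.35
ΔG = RT ln(Q_c/K_c) = (8.314 J mol⁻¹ K⁻¹)(650 K) × ln(5.35/13)
   = (5.404 kJ/mol)(-0.8879) = -4.80 kJ/mol
ΔG < 0, so the forward reaction is spontaneous (proceeds forward).

ΔG = -4.80 kJ/mol; the forward reaction is spontaneous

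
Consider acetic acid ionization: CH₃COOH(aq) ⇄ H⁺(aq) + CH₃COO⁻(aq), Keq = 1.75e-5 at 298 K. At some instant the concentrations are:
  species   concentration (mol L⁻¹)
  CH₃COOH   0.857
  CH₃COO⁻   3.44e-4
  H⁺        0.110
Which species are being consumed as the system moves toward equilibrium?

Q = [H⁺]·[CH₃COO⁻] / [CH₃COOH] = (0.110)·(3.44e-4) / (0.857) = 4.42e-5
Q = 4.42e-5 > Keq = 1.75e-5: net reverse reaction.

H⁺, CH₃COO⁻ (products)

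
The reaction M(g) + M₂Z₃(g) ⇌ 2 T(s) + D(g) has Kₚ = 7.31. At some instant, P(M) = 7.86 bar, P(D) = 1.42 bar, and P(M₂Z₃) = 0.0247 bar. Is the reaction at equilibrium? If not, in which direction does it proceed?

(T is a pure solid — omitted from Qₚ.)
Qₚ = P(D) / (P(M)·P(M₂Z₃)) = (1.42) / ((7.86)·(0.0247)) = 7.31
Qₚ = 7.31 = Kₚ, so the system is already at equilibrium.

at equilibrium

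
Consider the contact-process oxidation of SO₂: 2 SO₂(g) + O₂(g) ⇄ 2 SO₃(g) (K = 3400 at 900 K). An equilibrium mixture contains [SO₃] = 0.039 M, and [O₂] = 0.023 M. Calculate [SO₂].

[SO₂] = 0.0044 M

At equilibrium, K = [SO₃]² / ([SO₂]²·[O₂]) = 3400.
(0.039)² / (([SO₂])²·(0.023)) = 3400
[SO₂]² = 1.95e-5 ⇒ [SO₂] = 0.0044 M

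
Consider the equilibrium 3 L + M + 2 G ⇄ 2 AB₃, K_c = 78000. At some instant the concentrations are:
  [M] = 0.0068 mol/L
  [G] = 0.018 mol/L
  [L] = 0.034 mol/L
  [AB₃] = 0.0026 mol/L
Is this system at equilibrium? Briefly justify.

Q_c = [AB₃]² / ([L]³·[M]·[G]²) = (0.0026)² / ((0.034)³·(0.0068)·(0.018)²) = 78000
Q_c = 78000 = K_c; the system is at equilibrium.

yes, at equilibrium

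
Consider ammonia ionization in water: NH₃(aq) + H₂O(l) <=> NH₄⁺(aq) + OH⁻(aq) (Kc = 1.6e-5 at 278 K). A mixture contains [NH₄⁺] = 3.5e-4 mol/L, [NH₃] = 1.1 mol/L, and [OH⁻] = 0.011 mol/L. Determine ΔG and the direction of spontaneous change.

(H₂O is a pure liquid — omitted from Qc.)
Qc = [NH₄⁺]·[OH⁻] / [NH₃] = (3.5e-4)·(0.011) / (1.1) = 3.50e-6
ΔG = RT ln(Qc/Kc) = (8.314 J mol⁻¹ K⁻¹)(278 K) × ln(3.50e-6/1.6e-5)
   = (2.311 kJ/mol)(-1.520) = -3.51 kJ/mol
ΔG < 0, so the forward reaction is spontaneous (proceeds forward).

ΔG = -3.51 kJ/mol; the forward reaction is spontaneous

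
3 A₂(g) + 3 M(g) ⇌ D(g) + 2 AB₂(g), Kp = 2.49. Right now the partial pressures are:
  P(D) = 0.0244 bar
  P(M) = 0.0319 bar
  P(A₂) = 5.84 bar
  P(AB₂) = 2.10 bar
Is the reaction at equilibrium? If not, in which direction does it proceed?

in the reverse direction

Qp = P(D)·P(AB₂)² / (P(A₂)³·P(M)³) = (0.0244)·(2.10)² / ((5.84)³·(0.0319)³) = 16.6
Qp = 16.6 > Kp = 2.49, so the reverse reaction proceeds.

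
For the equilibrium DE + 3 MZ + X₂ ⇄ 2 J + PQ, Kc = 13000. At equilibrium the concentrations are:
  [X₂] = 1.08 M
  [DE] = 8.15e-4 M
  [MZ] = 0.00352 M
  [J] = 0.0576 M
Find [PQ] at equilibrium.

At equilibrium, Kc = [J]²·[PQ] / ([DE]·[MZ]³·[X₂]) = 13000.
(0.0576)²·([PQ]) / ((8.15e-4)·(0.00352)³·(1.08)) = 13000
[PQ] = 1.50e-4 M

[PQ] = 1.50e-4 M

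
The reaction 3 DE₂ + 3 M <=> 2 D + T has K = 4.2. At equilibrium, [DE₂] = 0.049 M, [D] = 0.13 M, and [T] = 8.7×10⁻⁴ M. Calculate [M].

At equilibrium, K = [D]²·[T] / ([DE₂]³·[M]³) = 4.2.
(0.13)²·(8.7×10⁻⁴) / ((0.049)³·([M])³) = 4.2
[M]³ = 0.0298 ⇒ [M] = 0.31 M

[M] = 0.31 M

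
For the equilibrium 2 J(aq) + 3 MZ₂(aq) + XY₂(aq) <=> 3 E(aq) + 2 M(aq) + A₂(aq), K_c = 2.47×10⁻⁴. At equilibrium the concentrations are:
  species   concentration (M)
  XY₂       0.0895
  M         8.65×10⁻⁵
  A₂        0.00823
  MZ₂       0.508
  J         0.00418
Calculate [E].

[E] = 0.937 M

At equilibrium, K_c = [E]³·[M]²·[A₂] / ([J]²·[MZ₂]³·[XY₂]) = 2.47×10⁻⁴.
([E])³·(8.65×10⁻⁵)²·(0.00823) / ((0.00418)²·(0.508)³·(0.0895)) = 2.47×10⁻⁴
[E]³ = 0.822 ⇒ [E] = 0.937 M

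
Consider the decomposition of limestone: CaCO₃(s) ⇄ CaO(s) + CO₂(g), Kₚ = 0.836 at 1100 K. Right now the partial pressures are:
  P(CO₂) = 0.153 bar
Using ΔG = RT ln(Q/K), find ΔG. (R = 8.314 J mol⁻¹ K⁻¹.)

ΔG = -15.5 kJ/mol

(CaCO₃, CaO are pure solids — omitted from Qₚ.)
Qₚ = P(CO₂) = 0.153
ΔG = RT ln(Qₚ/Kₚ) = (8.314 J mol⁻¹ K⁻¹)(1100 K) × ln(0.153/0.836)
   = (9.145 kJ/mol)(-1.698) = -15.5 kJ/mol
ΔG < 0, so the forward reaction is spontaneous (proceeds forward).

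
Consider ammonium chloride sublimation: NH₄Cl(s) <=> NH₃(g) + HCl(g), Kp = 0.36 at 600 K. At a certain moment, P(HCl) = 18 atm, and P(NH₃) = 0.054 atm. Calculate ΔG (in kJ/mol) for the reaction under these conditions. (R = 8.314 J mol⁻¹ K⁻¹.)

(NH₄Cl is a pure solid — omitted from Qp.)
Qp = P(NH₃)·P(HCl) = (0.054)·(18) = 0.972
ΔG = RT ln(Qp/Kp) = (8.314 J mol⁻¹ K⁻¹)(600 K) × ln(0.972/0.36)
   = (4.988 kJ/mol)(0.9933) = 4.95 kJ/mol
ΔG > 0, so the forward reaction is non-spontaneous (proceeds in reverse).

ΔG = 4.95 kJ/mol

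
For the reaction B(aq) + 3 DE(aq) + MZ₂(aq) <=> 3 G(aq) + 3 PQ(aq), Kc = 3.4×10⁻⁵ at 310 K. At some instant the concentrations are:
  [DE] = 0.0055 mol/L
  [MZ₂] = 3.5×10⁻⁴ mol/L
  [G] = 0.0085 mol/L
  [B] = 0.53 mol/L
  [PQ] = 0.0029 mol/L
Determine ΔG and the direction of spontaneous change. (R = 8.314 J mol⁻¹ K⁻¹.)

ΔG = 6.85 kJ/mol; the forward reaction is non-spontaneous

Qc = [G]³·[PQ]³ / ([B]·[DE]³·[MZ₂]) = (0.0085)³·(0.0029)³ / ((0.53)·(0.0055)³·(3.5×10⁻⁴)) = 4.85×10⁻⁴
ΔG = RT ln(Qc/Kc) = (8.314 J mol⁻¹ K⁻¹)(310 K) × ln(4.85×10⁻⁴/3.4×10⁻⁵)
   = (2.577 kJ/mol)(2.658) = 6.85 kJ/mol
ΔG > 0, so the forward reaction is non-spontaneous (proceeds in reverse).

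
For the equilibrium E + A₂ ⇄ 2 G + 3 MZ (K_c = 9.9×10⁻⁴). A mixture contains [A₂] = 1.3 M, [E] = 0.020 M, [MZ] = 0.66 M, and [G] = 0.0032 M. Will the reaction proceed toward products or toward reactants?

forward (toward products)

Q_c = [G]²·[MZ]³ / ([E]·[A₂]) = (0.0032)²·(0.66)³ / ((0.020)·(1.3)) = 1.1×10⁻⁴
Q_c = 1.1×10⁻⁴ < K_c = 9.9×10⁻⁴, so the forward reaction proceeds.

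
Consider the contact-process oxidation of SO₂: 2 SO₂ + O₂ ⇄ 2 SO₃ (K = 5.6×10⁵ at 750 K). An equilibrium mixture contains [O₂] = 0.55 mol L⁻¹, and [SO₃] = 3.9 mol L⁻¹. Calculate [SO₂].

[SO₂] = 0.0070 mol L⁻¹

At equilibrium, K = [SO₃]² / ([SO₂]²·[O₂]) = 5.6×10⁵.
(3.9)² / (([SO₂])²·(0.55)) = 5.6×10⁵
[SO₂]² = 4.94×10⁻⁵ ⇒ [SO₂] = 0.0070 mol L⁻¹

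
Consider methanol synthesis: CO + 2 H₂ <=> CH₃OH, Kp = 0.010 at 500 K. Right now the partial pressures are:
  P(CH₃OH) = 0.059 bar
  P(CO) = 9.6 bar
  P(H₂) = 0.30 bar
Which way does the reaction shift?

Qp = P(CH₃OH) / (P(CO)·P(H₂)²) = (0.059) / ((9.6)·(0.30)²) = 0.068
Qp = 0.068 > Kp = 0.010, so the reverse reaction proceeds.

reverse (toward reactants)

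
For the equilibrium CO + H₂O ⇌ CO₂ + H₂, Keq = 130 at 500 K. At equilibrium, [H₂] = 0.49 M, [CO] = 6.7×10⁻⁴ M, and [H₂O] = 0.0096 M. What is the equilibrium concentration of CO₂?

At equilibrium, Keq = [CO₂]·[H₂] / ([CO]·[H₂O]) = 130.
([CO₂])·(0.49) / ((6.7×10⁻⁴)·(0.0096)) = 130
[CO₂] = 0.00171 = 0.0017 M

[CO₂] = 0.0017 M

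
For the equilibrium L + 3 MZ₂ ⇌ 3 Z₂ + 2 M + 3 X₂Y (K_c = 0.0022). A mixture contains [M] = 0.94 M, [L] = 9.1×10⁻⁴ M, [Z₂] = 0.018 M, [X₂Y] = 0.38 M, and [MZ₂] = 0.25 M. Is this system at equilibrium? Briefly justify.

no; Q > K, reaction proceeds in reverse

Q_c = [Z₂]³·[M]²·[X₂Y]³ / ([L]·[MZ₂]³) = (0.018)³·(0.94)²·(0.38)³ / ((9.1×10⁻⁴)·(0.25)³) = 0.020
Q_c = 0.020 > K_c = 0.0022: net reverse reaction.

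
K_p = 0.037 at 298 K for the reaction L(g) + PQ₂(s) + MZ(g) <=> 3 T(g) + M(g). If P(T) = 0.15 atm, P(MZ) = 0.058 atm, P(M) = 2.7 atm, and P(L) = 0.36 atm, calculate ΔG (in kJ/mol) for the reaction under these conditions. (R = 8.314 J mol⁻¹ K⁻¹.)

ΔG = 6.11 kJ/mol

(PQ₂ is a pure solid — omitted from Q_p.)
Q_p = P(T)³·P(M) / (P(L)·P(MZ)) = (0.15)³·(2.7) / ((0.36)·(0.058)) = 0.436
ΔG = RT ln(Q_p/K_p) = (8.314 J mol⁻¹ K⁻¹)(298 K) × ln(0.436/0.037)
   = (2.478 kJ/mol)(2.467) = 6.11 kJ/mol
ΔG > 0, so the forward reaction is non-spontaneous (proceeds in reverse).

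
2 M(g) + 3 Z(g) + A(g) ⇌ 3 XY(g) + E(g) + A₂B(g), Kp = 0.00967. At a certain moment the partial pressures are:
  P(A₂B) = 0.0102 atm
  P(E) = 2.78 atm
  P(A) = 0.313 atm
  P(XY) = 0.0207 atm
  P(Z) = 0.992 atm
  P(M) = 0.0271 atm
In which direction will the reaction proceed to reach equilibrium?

Qp = P(XY)³·P(E)·P(A₂B) / (P(M)²·P(Z)³·P(A)) = (0.0207)³·(2.78)·(0.0102) / ((0.0271)²·(0.992)³·(0.313)) = 0.00112
Qp = 0.00112 < Kp = 0.00967, so the forward reaction proceeds.

toward products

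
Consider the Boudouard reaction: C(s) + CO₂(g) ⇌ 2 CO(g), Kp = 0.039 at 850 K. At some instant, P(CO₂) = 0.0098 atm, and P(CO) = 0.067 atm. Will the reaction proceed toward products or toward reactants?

in the reverse direction

(C is a pure solid — omitted from Qp.)
Qp = P(CO)² / P(CO₂) = (0.067)² / (0.0098) = 0.46
Qp = 0.46 > Kp = 0.039, so the reverse reaction proceeds.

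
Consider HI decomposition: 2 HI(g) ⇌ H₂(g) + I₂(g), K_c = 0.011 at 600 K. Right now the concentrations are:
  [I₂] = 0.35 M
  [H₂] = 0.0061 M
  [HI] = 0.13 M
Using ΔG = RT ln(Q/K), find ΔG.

ΔG = 12.2 kJ/mol

Q_c = [H₂]·[I₂] / [HI]² = (0.0061)·(0.35) / (0.13)² = 0.126
ΔG = RT ln(Q_c/K_c) = (8.314 J mol⁻¹ K⁻¹)(600 K) × ln(0.126/0.011)
   = (4.988 kJ/mol)(2.438) = 12.2 kJ/mol
ΔG > 0, so the forward reaction is non-spontaneous (proceeds in reverse).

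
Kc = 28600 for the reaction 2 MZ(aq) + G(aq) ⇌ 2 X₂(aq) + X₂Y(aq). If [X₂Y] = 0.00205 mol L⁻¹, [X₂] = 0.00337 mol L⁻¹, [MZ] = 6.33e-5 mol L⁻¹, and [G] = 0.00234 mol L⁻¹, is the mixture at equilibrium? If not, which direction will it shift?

no; Q < K, reaction proceeds forward

Qc = [X₂]²·[X₂Y] / ([MZ]²·[G]) = (0.00337)²·(0.00205) / ((6.33e-5)²·(0.00234)) = 2480
Qc = 2480 < Kc = 28600: net forward reaction.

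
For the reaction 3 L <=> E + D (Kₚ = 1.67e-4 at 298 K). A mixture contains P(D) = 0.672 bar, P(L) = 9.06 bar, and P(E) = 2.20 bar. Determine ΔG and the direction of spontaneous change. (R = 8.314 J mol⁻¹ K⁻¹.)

ΔG = 6.14 kJ/mol; the forward reaction is non-spontaneous

Qₚ = P(E)·P(D) / P(L)³ = (2.20)·(0.672) / (9.06)³ = 0.00199
ΔG = RT ln(Qₚ/Kₚ) = (8.314 J mol⁻¹ K⁻¹)(298 K) × ln(0.00199/1.67e-4)
   = (2.478 kJ/mol)(2.478) = 6.14 kJ/mol
ΔG > 0, so the forward reaction is non-spontaneous (proceeds in reverse).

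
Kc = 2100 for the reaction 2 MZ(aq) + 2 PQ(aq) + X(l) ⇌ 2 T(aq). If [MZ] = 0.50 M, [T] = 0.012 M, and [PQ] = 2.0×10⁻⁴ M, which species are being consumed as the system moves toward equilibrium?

T (products)

(X is a pure liquid — omitted from Qc.)
Qc = [T]² / ([MZ]²·[PQ]²) = (0.012)² / ((0.50)²·(2.0×10⁻⁴)²) = 14000
Qc = 14000 > Kc = 2100: net reverse reaction.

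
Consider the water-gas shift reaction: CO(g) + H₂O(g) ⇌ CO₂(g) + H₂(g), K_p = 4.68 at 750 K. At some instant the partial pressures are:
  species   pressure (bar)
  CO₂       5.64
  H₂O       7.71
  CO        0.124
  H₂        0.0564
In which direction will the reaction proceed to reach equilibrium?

Q_p = P(CO₂)·P(H₂) / (P(CO)·P(H₂O)) = (5.64)·(0.0564) / ((0.124)·(7.71)) = 0.333
Q_p = 0.333 < K_p = 4.68, so the forward reaction proceeds.

in the forward direction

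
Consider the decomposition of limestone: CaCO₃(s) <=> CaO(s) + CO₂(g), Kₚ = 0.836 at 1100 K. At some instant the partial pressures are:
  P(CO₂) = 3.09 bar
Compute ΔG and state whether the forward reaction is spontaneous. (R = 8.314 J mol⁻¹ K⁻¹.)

ΔG = 12.0 kJ/mol; the forward reaction is non-spontaneous

(CaCO₃, CaO are pure solids — omitted from Qₚ.)
Qₚ = P(CO₂) = 3.09
ΔG = RT ln(Qₚ/Kₚ) = (8.314 J mol⁻¹ K⁻¹)(1100 K) × ln(3.09/0.836)
   = (9.145 kJ/mol)(1.307) = 12.0 kJ/mol
ΔG > 0, so the forward reaction is non-spontaneous (proceeds in reverse).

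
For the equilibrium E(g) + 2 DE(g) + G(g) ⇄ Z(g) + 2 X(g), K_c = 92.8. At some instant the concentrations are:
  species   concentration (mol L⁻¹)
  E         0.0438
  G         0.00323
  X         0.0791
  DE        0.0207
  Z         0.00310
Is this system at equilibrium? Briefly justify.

Q_c = [Z]·[X]² / ([E]·[DE]²·[G]) = (0.00310)·(0.0791)² / ((0.0438)·(0.0207)²·(0.00323)) = 320
Q_c = 320 > K_c = 92.8: net reverse reaction.

no; Q > K, reaction proceeds in reverse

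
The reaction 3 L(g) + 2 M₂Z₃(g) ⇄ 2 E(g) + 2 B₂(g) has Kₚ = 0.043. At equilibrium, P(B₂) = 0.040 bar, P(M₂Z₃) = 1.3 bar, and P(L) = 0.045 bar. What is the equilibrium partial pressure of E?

P(E) = 0.064 bar

At equilibrium, Kₚ = P(E)²·P(B₂)² / (P(L)³·P(M₂Z₃)²) = 0.043.
(P(E))²·(0.040)² / ((0.045)³·(1.3)²) = 0.043
P(E)² = 0.00414 ⇒ P(E) = 0.064 bar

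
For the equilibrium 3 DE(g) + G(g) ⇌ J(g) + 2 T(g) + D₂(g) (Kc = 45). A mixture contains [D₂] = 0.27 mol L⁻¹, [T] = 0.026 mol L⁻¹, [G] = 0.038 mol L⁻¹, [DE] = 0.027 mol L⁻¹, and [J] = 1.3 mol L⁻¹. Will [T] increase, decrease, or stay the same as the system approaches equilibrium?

decrease

Qc = [J]·[T]²·[D₂] / ([DE]³·[G]) = (1.3)·(0.026)²·(0.27) / ((0.027)³·(0.038)) = 320
Qc = 320 > Kc = 45: net reverse reaction.
T is a product, so it decreases.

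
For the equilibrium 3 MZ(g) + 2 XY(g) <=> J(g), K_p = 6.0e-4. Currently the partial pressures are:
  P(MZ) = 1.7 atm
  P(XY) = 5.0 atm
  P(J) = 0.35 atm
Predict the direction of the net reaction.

Q_p = P(J) / (P(MZ)³·P(XY)²) = (0.35) / ((1.7)³·(5.0)²) = 0.0028
Q_p = 0.0028 > K_p = 6.0e-4, so the reverse reaction proceeds.

in the reverse direction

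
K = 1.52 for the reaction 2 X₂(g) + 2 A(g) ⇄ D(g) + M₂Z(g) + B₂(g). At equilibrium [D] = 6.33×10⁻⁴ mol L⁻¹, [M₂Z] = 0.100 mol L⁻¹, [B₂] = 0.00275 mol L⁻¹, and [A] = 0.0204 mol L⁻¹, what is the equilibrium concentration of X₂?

At equilibrium, K = [D]·[M₂Z]·[B₂] / ([X₂]²·[A]²) = 1.52.
(6.33×10⁻⁴)·(0.100)·(0.00275) / (([X₂])²·(0.0204)²) = 1.52
[X₂]² = 2.75×10⁻⁴ ⇒ [X₂] = 0.0166 mol L⁻¹

[X₂] = 0.0166 mol L⁻¹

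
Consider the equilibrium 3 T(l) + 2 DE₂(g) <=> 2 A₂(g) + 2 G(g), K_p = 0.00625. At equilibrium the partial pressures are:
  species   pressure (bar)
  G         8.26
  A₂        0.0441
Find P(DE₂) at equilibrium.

P(DE₂) = 4.61 bar

(T is a pure liquid — omitted from K_p.)
At equilibrium, K_p = P(A₂)²·P(G)² / P(DE₂)² = 0.00625.
(0.0441)²·(8.26)² / (P(DE₂))² = 0.00625
P(DE₂)² = 21.2 ⇒ P(DE₂) = 4.61 bar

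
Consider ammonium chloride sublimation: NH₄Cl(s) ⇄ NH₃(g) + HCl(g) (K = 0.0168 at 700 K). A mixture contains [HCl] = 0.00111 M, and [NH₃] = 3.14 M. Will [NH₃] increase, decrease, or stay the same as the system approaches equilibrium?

increase

(NH₄Cl is a pure solid — omitted from Q.)
Q = [NH₃]·[HCl] = (3.14)·(0.00111) = 0.00349
Q = 0.00349 < K = 0.0168: net forward reaction.
NH₃ is a product, so it increases.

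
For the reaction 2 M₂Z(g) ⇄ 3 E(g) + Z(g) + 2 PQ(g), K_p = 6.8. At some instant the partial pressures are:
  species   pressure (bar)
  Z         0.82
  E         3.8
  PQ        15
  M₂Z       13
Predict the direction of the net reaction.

Q_p = P(E)³·P(Z)·P(PQ)² / P(M₂Z)² = (3.8)³·(0.82)·(15)² / (13)² = 60
Q_p = 60 > K_p = 6.8, so the reverse reaction proceeds.

to the left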